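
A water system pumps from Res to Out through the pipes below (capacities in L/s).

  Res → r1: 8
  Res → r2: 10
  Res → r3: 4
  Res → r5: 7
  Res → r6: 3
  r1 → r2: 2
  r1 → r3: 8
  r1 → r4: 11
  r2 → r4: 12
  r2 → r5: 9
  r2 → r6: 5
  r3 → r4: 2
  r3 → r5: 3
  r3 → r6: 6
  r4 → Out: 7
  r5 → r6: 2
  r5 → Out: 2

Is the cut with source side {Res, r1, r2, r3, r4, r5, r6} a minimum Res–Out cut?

Yes — it is a minimum cut (capacity 9).

Given cut capacity: 7 + 2 = 9.
Augment Res→r5→Out: bottleneck 2, flow now 2.
Augment Res→r1→r4→Out: bottleneck 7, flow now 9.
No augmenting path remains; maximum flow = 9.
Cut capacity 9 equals the max flow, so it is a minimum cut.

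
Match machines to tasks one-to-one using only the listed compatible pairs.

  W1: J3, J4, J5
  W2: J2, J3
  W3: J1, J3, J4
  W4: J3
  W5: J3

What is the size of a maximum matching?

4

Unit-capacity flow: source→left, listed edges, right→sink; max matching = max flow.
Augmenting path W1→J3 (+1); matched 1.
Augmenting path W2→J2 (+1); matched 2.
Augmenting path W3→J1 (+1); matched 3.
Augmenting path W4→J3→W1→J4 (+1); matched 4.
No augmenting path remains; maximum matching = 4.
König certificate: {W1, W2, W3, J3} is a vertex cover of size 4 (every listed pair touches it), so no matching can be larger.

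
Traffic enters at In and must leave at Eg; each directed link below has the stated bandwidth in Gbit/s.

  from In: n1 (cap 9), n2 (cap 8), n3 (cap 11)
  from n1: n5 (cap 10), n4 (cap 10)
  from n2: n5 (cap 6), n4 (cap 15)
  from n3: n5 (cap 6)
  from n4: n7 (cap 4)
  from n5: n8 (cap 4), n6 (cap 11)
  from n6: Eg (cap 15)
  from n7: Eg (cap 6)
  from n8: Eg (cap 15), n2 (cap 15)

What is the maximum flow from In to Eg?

19

Augment In→n1→n4→n7→Eg: bottleneck 4, flow now 4.
Augment In→n1→n5→n6→Eg: bottleneck 5, flow now 9.
Augment In→n2→n5→n6→Eg: bottleneck 6, flow now 15.
Augment In→n3→n5→n8→Eg: bottleneck 4, flow now 19.
No augmenting path remains; maximum flow = 19.
In the residual graph, reachable from In: {In, n1, n2, n3, n4, n5}.
Min-cut edges: n4→n7 (4), n5→n6 (11), n5→n8 (4); capacity 4 + 11 + 4 = 19.
This cut is saturated, so no flow can exceed 19.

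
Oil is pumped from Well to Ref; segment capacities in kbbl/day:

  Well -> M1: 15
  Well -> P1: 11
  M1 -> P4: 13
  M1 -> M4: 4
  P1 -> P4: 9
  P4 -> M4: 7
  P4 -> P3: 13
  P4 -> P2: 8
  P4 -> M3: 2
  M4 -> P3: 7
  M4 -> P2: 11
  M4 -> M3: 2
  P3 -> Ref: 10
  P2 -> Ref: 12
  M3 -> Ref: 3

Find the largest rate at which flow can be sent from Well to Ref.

Augment Well→M1→P4→P3→Ref: bottleneck 10, flow now 10.
Augment Well→M1→P4→P2→Ref: bottleneck 3, flow now 13.
Augment Well→M1→M4→P2→Ref: bottleneck 2, flow now 15.
Augment Well→P1→P4→P2→Ref: bottleneck 5, flow now 20.
Augment Well→P1→P4→M3→Ref: bottleneck 2, flow now 22.
Augment Well→P1→P4→M4→P2→Ref: bottleneck 2, flow now 24.
No augmenting path remains; maximum flow = 24.
In the residual graph, reachable from Well: {Well, P1}.
Min-cut edges: Well→M1 (15), P1→P4 (9); capacity 15 + 9 = 24.
This cut is saturated, so no flow can exceed 24.

24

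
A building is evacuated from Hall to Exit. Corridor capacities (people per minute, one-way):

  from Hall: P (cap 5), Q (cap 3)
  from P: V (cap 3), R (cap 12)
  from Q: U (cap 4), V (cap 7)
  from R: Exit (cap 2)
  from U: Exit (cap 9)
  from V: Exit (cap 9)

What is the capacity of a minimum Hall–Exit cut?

Augment Hall→P→R→Exit: bottleneck 2, flow now 2.
Augment Hall→P→V→Exit: bottleneck 3, flow now 5.
Augment Hall→Q→U→Exit: bottleneck 3, flow now 8.
No augmenting path remains; maximum flow = 8.
By max-flow min-cut, the minimum cut capacity equals the max flow.
In the residual graph, reachable from Hall: {Hall}.
Min-cut edges: Hall→P (5), Hall→Q (3); capacity 5 + 3 = 8.

8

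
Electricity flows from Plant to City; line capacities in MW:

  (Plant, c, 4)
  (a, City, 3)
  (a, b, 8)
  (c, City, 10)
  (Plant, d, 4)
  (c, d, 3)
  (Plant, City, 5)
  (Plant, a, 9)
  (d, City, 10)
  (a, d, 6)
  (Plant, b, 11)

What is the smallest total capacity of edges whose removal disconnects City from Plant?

Augment Plant→City: bottleneck 5, flow now 5.
Augment Plant→a→City: bottleneck 3, flow now 8.
Augment Plant→c→City: bottleneck 4, flow now 12.
Augment Plant→d→City: bottleneck 4, flow now 16.
Augment Plant→a→d→City: bottleneck 6, flow now 22.
No augmenting path remains; maximum flow = 22.
By max-flow min-cut, the minimum cut capacity equals the max flow.
In the residual graph, reachable from Plant: {Plant, b}.
Min-cut edges: Plant→a (9), Plant→c (4), Plant→d (4), Plant→City (5); capacity 9 + 4 + 4 + 5 = 22.

22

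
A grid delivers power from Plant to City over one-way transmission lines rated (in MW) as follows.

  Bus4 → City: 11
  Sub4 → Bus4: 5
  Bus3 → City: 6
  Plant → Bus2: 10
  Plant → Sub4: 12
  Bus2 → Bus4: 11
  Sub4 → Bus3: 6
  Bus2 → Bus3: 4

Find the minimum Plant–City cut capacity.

17

Augment Plant→Bus2→Bus4→City: bottleneck 10, flow now 10.
Augment Plant→Sub4→Bus4→City: bottleneck 1, flow now 11.
Augment Plant→Sub4→Bus3→City: bottleneck 6, flow now 17.
No augmenting path remains; maximum flow = 17.
By max-flow min-cut, the minimum cut capacity equals the max flow.
In the residual graph, reachable from Plant: {Plant, Bus2, Sub4, Bus4, Bus3}.
Min-cut edges: Bus4→City (11), Bus3→City (6); capacity 11 + 6 = 17.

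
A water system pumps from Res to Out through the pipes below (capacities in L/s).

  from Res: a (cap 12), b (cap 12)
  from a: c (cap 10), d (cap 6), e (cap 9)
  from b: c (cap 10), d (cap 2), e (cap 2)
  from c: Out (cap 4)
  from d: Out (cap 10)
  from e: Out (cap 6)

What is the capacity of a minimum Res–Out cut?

18

Augment Res→a→c→Out: bottleneck 4, flow now 4.
Augment Res→a→d→Out: bottleneck 6, flow now 10.
Augment Res→a→e→Out: bottleneck 2, flow now 12.
Augment Res→b→d→Out: bottleneck 2, flow now 14.
Augment Res→b→e→Out: bottleneck 2, flow now 16.
Augment Res→b→c→a→e→Out: bottleneck 2, flow now 18. (uses reverse residual edge)
No augmenting path remains; maximum flow = 18.
By max-flow min-cut, the minimum cut capacity equals the max flow.
In the residual graph, reachable from Res: {Res, a, b, c, e}.
Min-cut edges: a→d (6), b→d (2), c→Out (4), e→Out (6); capacity 6 + 2 + 4 + 6 = 18.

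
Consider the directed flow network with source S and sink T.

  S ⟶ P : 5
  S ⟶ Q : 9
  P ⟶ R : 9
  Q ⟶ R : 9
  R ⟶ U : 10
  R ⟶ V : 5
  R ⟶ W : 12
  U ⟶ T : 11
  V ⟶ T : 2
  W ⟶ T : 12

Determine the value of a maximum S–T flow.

14

Augment S→P→R→U→T: bottleneck 5, flow now 5.
Augment S→Q→R→U→T: bottleneck 5, flow now 10.
Augment S→Q→R→V→T: bottleneck 2, flow now 12.
Augment S→Q→R→W→T: bottleneck 2, flow now 14.
No augmenting path remains; maximum flow = 14.
In the residual graph, reachable from S: {S}.
Min-cut edges: S→P (5), S→Q (9); capacity 5 + 9 = 14.
This cut is saturated, so no flow can exceed 14.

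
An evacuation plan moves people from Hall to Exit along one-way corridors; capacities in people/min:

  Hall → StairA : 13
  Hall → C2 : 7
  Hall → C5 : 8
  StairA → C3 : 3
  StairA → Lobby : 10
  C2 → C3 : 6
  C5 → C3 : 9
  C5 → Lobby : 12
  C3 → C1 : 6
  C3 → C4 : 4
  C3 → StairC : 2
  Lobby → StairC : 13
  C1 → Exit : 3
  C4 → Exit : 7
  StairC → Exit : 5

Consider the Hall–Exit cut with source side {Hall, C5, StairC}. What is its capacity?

Edges leaving {Hall, C5, StairC}: Hall→StairA (13), Hall→C2 (7), C5→C3 (9), C5→Lobby (12), StairC→Exit (5).
Cut capacity = 13 + 7 + 9 + 12 + 5 = 46.

46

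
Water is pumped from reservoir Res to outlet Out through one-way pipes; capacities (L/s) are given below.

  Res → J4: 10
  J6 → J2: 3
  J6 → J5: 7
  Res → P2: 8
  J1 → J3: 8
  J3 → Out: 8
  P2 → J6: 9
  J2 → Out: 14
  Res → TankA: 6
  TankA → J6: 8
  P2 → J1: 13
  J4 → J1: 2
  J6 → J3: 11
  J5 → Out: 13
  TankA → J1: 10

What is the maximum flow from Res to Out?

16

Augment Res→TankA→J1→J3→Out: bottleneck 6, flow now 6.
Augment Res→P2→J1→J3→Out: bottleneck 2, flow now 8.
Augment Res→P2→J6→J5→Out: bottleneck 6, flow now 14.
Augment Res→J4→J1→TankA→J6→J5→Out: bottleneck 1, flow now 15. (uses reverse residual edge)
Augment Res→J4→J1→TankA→J6→J2→Out: bottleneck 1, flow now 16. (uses reverse residual edge)
No augmenting path remains; maximum flow = 16.
In the residual graph, reachable from Res: {Res, J4}.
Min-cut edges: Res→TankA (6), Res→P2 (8), J4→J1 (2); capacity 6 + 8 + 2 = 16.
This cut is saturated, so no flow can exceed 16.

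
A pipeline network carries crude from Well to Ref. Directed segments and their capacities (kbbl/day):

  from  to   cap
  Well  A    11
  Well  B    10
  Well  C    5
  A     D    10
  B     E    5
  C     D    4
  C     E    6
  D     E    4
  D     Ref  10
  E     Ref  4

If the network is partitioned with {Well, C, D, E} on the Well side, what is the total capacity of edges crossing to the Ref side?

Edges leaving {Well, C, D, E}: Well→A (11), Well→B (10), D→Ref (10), E→Ref (4).
Cut capacity = 11 + 10 + 10 + 4 = 35.

35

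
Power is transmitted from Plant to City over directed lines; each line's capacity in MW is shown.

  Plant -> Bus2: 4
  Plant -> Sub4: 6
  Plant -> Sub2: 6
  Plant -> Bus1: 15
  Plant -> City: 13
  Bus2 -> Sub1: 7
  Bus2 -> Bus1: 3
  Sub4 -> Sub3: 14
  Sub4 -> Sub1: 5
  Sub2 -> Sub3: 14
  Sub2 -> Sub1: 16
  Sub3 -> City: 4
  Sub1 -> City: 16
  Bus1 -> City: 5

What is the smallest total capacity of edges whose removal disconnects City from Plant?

Augment Plant→City: bottleneck 13, flow now 13.
Augment Plant→Bus1→City: bottleneck 5, flow now 18.
Augment Plant→Bus2→Sub1→City: bottleneck 4, flow now 22.
Augment Plant→Sub4→Sub3→City: bottleneck 4, flow now 26.
Augment Plant→Sub4→Sub1→City: bottleneck 2, flow now 28.
Augment Plant→Sub2→Sub1→City: bottleneck 6, flow now 34.
No augmenting path remains; maximum flow = 34.
By max-flow min-cut, the minimum cut capacity equals the max flow.
In the residual graph, reachable from Plant: {Plant, Bus1}.
Min-cut edges: Plant→Bus2 (4), Plant→Sub4 (6), Plant→Sub2 (6), Plant→City (13), Bus1→City (5); capacity 4 + 6 + 6 + 13 + 5 = 34.

34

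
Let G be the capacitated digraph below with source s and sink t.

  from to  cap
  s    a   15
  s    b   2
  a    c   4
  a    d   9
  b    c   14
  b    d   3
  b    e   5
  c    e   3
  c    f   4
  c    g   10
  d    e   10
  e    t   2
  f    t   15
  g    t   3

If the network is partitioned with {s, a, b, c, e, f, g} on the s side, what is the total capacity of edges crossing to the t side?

Edges leaving {s, a, b, c, e, f, g}: a→d (9), b→d (3), e→t (2), f→t (15), g→t (3).
Cut capacity = 9 + 3 + 2 + 15 + 3 = 32.

32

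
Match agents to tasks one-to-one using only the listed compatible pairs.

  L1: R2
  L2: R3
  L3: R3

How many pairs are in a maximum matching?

Unit-capacity flow: source→left, listed edges, right→sink; max matching = max flow.
Augmenting path L1→R2 (+1); matched 1.
Augmenting path L2→R3 (+1); matched 2.
No augmenting path remains; maximum matching = 2.
König certificate: {L1, R3} is a vertex cover of size 2 (every listed pair touches it), so no matching can be larger.

2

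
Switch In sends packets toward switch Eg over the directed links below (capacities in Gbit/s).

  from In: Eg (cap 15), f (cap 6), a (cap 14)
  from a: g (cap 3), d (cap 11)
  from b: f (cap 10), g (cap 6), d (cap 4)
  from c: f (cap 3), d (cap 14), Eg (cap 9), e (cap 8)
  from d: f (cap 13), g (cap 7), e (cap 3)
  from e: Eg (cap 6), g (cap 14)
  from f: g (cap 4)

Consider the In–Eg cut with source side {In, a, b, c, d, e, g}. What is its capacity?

62

Edges leaving {In, a, b, c, d, e, g}: In→f (6), In→Eg (15), b→f (10), c→f (3), c→Eg (9), d→f (13), e→Eg (6).
Cut capacity = 6 + 15 + 10 + 3 + 9 + 13 + 6 = 62.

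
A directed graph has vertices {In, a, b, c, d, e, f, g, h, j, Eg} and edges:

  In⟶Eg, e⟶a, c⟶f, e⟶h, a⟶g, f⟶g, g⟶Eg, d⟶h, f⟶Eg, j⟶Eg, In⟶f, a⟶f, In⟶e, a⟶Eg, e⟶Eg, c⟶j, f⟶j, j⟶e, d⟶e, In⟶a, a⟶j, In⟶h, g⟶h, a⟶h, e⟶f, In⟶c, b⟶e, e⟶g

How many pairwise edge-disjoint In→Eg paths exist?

Assign every edge capacity 1; by Menger, the answer equals the max flow.
Path In→Eg (+1); total 1.
Path In→a→Eg (+1); total 2.
Path In→e→Eg (+1); total 3.
Path In→f→Eg (+1); total 4.
Path In→c→j→Eg (+1); total 5.
No residual In→Eg path; max flow = 5.
Certifying cut of size 5: {In→Eg, In→a, In→c, In→e, In→f}.

5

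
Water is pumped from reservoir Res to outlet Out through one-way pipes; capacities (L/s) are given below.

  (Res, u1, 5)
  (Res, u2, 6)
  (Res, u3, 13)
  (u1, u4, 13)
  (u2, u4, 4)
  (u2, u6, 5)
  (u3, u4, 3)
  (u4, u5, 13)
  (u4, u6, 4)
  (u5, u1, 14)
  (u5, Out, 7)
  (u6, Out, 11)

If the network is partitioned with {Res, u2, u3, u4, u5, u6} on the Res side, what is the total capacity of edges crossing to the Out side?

37

Edges leaving {Res, u2, u3, u4, u5, u6}: Res→u1 (5), u5→u1 (14), u5→Out (7), u6→Out (11).
Cut capacity = 5 + 14 + 7 + 11 = 37.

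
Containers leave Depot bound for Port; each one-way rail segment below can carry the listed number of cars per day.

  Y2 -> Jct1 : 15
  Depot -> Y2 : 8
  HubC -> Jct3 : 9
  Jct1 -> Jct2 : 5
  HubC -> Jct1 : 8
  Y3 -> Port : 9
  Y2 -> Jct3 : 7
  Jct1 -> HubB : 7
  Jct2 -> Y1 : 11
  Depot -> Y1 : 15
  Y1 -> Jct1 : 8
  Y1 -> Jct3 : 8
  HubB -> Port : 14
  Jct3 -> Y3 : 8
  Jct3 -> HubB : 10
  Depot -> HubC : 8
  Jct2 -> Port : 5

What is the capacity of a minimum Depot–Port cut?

27

Augment Depot→HubC→Jct3→HubB→Port: bottleneck 8, flow now 8.
Augment Depot→Y1→Jct3→HubB→Port: bottleneck 2, flow now 10.
Augment Depot→Y1→Jct3→Y3→Port: bottleneck 6, flow now 16.
Augment Depot→Y1→Jct1→Jct2→Port: bottleneck 5, flow now 21.
Augment Depot→Y1→Jct1→HubB→Port: bottleneck 2, flow now 23.
Augment Depot→Y2→Jct3→Y3→Port: bottleneck 2, flow now 25.
Augment Depot→Y2→Jct1→HubB→Port: bottleneck 2, flow now 27.
No augmenting path remains; maximum flow = 27.
By max-flow min-cut, the minimum cut capacity equals the max flow.
In the residual graph, reachable from Depot: {Depot, HubC, Y1, Y2, Jct3, Jct1, HubB}.
Min-cut edges: Jct3→Y3 (8), Jct1→Jct2 (5), HubB→Port (14); capacity 8 + 5 + 14 = 27.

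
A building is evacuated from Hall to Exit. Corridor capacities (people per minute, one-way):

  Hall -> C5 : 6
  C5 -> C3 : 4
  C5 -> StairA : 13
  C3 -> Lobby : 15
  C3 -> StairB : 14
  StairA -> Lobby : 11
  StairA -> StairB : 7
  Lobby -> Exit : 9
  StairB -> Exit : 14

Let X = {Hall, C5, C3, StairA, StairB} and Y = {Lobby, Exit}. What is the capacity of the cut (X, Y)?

40

Edges leaving {Hall, C5, C3, StairA, StairB}: C3→Lobby (15), StairA→Lobby (11), StairB→Exit (14).
Cut capacity = 15 + 11 + 14 = 40.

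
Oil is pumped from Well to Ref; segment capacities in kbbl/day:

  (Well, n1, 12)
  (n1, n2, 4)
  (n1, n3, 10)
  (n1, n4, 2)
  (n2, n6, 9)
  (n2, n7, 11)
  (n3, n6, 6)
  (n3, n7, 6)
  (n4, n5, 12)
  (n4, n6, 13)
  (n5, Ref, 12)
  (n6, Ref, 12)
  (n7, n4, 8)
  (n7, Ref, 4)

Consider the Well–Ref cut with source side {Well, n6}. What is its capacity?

Edges leaving {Well, n6}: Well→n1 (12), n6→Ref (12).
Cut capacity = 12 + 12 = 24.

24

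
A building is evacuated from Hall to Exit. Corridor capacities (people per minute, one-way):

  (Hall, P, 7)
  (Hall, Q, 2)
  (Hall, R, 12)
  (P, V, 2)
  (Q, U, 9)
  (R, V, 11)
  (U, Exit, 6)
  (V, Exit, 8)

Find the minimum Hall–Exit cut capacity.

10

Augment Hall→P→V→Exit: bottleneck 2, flow now 2.
Augment Hall→Q→U→Exit: bottleneck 2, flow now 4.
Augment Hall→R→V→Exit: bottleneck 6, flow now 10.
No augmenting path remains; maximum flow = 10.
By max-flow min-cut, the minimum cut capacity equals the max flow.
In the residual graph, reachable from Hall: {Hall, P, R, V}.
Min-cut edges: Hall→Q (2), V→Exit (8); capacity 2 + 8 = 10.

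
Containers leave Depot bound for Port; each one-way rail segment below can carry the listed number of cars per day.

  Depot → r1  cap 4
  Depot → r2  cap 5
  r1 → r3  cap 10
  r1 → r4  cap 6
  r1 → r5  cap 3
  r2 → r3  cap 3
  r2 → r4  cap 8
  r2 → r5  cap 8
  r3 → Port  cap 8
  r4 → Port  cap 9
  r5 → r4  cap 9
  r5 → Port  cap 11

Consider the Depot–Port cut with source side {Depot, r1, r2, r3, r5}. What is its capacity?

42

Edges leaving {Depot, r1, r2, r3, r5}: r1→r4 (6), r2→r4 (8), r3→Port (8), r5→r4 (9), r5→Port (11).
Cut capacity = 6 + 8 + 8 + 9 + 11 = 42.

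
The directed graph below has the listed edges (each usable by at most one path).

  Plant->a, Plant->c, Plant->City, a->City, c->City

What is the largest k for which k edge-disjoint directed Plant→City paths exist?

3

Assign every edge capacity 1; by Menger, the answer equals the max flow.
Path Plant→City (+1); total 1.
Path Plant→a→City (+1); total 2.
Path Plant→c→City (+1); total 3.
No residual Plant→City path; max flow = 3.
Certifying cut of size 3: {Plant→City, Plant→a, Plant→c}.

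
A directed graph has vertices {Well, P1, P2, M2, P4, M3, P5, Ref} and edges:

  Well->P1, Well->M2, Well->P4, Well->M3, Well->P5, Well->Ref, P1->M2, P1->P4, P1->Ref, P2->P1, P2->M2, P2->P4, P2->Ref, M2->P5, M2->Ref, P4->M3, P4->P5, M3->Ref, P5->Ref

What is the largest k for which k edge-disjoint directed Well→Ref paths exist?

5

Assign every edge capacity 1; by Menger, the answer equals the max flow.
Path Well→Ref (+1); total 1.
Path Well→P1→Ref (+1); total 2.
Path Well→M2→Ref (+1); total 3.
Path Well→M3→Ref (+1); total 4.
Path Well→P5→Ref (+1); total 5.
No residual Well→Ref path; max flow = 5.
Certifying cut of size 5: {M3→Ref, P5→Ref, Well→M2, Well→P1, Well→Ref}.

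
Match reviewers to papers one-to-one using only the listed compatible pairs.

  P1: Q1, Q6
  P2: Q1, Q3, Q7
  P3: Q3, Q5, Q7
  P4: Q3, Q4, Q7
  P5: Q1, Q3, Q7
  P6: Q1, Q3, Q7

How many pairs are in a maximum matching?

Unit-capacity flow: source→left, listed edges, right→sink; max matching = max flow.
Augmenting path P1→Q1 (+1); matched 1.
Augmenting path P2→Q3 (+1); matched 2.
Augmenting path P3→Q5 (+1); matched 3.
Augmenting path P4→Q4 (+1); matched 4.
Augmenting path P5→Q7 (+1); matched 5.
Augmenting path P6→Q1→P1→Q6 (+1); matched 6.
No augmenting path remains; maximum matching = 6.
König certificate: {P1, P2, P3, P4, P5, P6} is a vertex cover of size 6 (every listed pair touches it), so no matching can be larger.

6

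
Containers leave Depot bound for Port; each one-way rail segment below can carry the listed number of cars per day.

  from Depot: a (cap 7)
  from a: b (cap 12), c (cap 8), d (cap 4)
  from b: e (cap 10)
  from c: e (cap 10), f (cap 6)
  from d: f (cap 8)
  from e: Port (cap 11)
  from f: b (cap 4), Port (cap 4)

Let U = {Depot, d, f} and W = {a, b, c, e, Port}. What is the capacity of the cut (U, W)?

Edges leaving {Depot, d, f}: Depot→a (7), f→b (4), f→Port (4).
Cut capacity = 7 + 4 + 4 = 15.

15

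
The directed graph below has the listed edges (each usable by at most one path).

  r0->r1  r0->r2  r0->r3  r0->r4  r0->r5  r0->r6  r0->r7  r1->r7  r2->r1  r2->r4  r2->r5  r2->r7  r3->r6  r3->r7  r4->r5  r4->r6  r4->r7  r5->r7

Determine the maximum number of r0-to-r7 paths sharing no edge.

Assign every edge capacity 1; by Menger, the answer equals the max flow.
Path r0→r7 (+1); total 1.
Path r0→r1→r7 (+1); total 2.
Path r0→r2→r7 (+1); total 3.
Path r0→r3→r7 (+1); total 4.
Path r0→r4→r7 (+1); total 5.
Path r0→r5→r7 (+1); total 6.
No residual r0→r7 path; max flow = 6.
Certifying cut of size 6: {r0→r1, r0→r2, r0→r3, r0→r4, r0→r5, r0→r7}.

6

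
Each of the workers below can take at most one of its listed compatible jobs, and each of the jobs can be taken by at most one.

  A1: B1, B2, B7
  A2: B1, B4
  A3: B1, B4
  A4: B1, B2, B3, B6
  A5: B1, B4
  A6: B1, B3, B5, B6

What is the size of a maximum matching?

Unit-capacity flow: source→left, listed edges, right→sink; max matching = max flow.
Augmenting path A1→B1 (+1); matched 1.
Augmenting path A2→B4 (+1); matched 2.
Augmenting path A4→B2 (+1); matched 3.
Augmenting path A6→B3 (+1); matched 4.
Augmenting path A3→B1→A1→B7 (+1); matched 5.
No augmenting path remains; maximum matching = 5.
König certificate: {A1, A4, A6, B1, B4} is a vertex cover of size 5 (every listed pair touches it), so no matching can be larger.

5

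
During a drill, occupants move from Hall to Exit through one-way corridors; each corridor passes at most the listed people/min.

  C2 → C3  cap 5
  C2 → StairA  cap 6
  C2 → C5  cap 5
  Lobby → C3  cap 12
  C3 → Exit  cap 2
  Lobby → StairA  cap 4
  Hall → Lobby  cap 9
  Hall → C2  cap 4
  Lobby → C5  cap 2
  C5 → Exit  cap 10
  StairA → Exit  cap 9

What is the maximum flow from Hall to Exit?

12

Augment Hall→Lobby→C3→Exit: bottleneck 2, flow now 2.
Augment Hall→Lobby→StairA→Exit: bottleneck 4, flow now 6.
Augment Hall→Lobby→C5→Exit: bottleneck 2, flow now 8.
Augment Hall→C2→StairA→Exit: bottleneck 4, flow now 12.
No augmenting path remains; maximum flow = 12.
In the residual graph, reachable from Hall: {Hall, Lobby, C3}.
Min-cut edges: Hall→C2 (4), Lobby→StairA (4), Lobby→C5 (2), C3→Exit (2); capacity 4 + 4 + 2 + 2 = 12.
This cut is saturated, so no flow can exceed 12.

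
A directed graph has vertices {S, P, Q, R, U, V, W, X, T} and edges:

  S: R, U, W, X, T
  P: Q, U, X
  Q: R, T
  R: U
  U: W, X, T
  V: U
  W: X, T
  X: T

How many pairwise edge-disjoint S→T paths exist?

4

Assign every edge capacity 1; by Menger, the answer equals the max flow.
Path S→T (+1); total 1.
Path S→U→T (+1); total 2.
Path S→W→T (+1); total 3.
Path S→X→T (+1); total 4.
No residual S→T path; max flow = 4.
Certifying cut of size 4: {S→T, U→T, W→T, X→T}.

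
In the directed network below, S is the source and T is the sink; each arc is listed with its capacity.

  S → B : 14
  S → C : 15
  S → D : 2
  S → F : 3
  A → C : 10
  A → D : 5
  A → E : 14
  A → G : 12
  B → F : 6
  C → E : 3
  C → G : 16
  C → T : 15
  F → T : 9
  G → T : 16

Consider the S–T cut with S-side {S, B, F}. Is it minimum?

Given cut capacity: 15 + 2 + 9 = 26.
Augment S→C→T: bottleneck 15, flow now 15.
Augment S→F→T: bottleneck 3, flow now 18.
Augment S→B→F→T: bottleneck 6, flow now 24.
No augmenting path remains; maximum flow = 24.
In the residual graph, reachable from S: {S, B, D}.
Min-cut edges: S→C (15), S→F (3), B→F (6); capacity 15 + 3 + 6 = 24.
Cut capacity 26 exceeds the max flow 24, so it is not minimum.

No — its capacity is 26, but the minimum cut has capacity 24.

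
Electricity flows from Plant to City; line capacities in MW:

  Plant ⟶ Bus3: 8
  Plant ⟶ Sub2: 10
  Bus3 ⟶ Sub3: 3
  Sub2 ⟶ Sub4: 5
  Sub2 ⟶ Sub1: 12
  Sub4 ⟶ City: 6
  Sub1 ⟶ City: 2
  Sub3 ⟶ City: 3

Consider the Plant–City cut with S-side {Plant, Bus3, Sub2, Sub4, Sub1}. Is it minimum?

No — its capacity is 11, but the minimum cut has capacity 10.

Given cut capacity: 3 + 6 + 2 = 11.
Augment Plant→Bus3→Sub3→City: bottleneck 3, flow now 3.
Augment Plant→Sub2→Sub4→City: bottleneck 5, flow now 8.
Augment Plant→Sub2→Sub1→City: bottleneck 2, flow now 10.
No augmenting path remains; maximum flow = 10.
In the residual graph, reachable from Plant: {Plant, Bus3, Sub2, Sub1}.
Min-cut edges: Bus3→Sub3 (3), Sub2→Sub4 (5), Sub1→City (2); capacity 3 + 5 + 2 = 10.
Cut capacity 11 exceeds the max flow 10, so it is not minimum.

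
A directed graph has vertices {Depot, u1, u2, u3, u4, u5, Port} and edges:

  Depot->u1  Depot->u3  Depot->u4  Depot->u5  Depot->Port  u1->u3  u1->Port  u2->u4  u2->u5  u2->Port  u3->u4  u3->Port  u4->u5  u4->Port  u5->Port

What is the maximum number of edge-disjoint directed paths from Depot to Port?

Assign every edge capacity 1; by Menger, the answer equals the max flow.
Path Depot→Port (+1); total 1.
Path Depot→u1→Port (+1); total 2.
Path Depot→u3→Port (+1); total 3.
Path Depot→u4→Port (+1); total 4.
Path Depot→u5→Port (+1); total 5.
No residual Depot→Port path; max flow = 5.
Certifying cut of size 5: {Depot→Port, Depot→u1, Depot→u3, Depot→u4, Depot→u5}.

5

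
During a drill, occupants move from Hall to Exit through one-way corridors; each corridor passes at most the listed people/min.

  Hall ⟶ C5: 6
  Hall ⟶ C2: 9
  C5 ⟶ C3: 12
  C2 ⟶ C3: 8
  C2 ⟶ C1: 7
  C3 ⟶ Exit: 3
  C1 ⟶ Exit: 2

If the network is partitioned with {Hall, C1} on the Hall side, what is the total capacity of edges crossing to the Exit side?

17

Edges leaving {Hall, C1}: Hall→C5 (6), Hall→C2 (9), C1→Exit (2).
Cut capacity = 6 + 9 + 2 = 17.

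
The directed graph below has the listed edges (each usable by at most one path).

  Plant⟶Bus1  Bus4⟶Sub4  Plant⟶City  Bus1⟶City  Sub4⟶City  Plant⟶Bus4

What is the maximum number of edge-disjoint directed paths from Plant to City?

3

Assign every edge capacity 1; by Menger, the answer equals the max flow.
Path Plant→City (+1); total 1.
Path Plant→Bus1→City (+1); total 2.
Path Plant→Bus4→Sub4→City (+1); total 3.
No residual Plant→City path; max flow = 3.
Certifying cut of size 3: {Plant→Bus1, Plant→Bus4, Plant→City}.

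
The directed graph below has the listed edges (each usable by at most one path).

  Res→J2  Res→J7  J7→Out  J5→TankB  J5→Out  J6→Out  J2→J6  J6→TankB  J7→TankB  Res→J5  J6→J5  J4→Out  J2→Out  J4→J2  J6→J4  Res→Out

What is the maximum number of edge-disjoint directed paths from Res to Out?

Assign every edge capacity 1; by Menger, the answer equals the max flow.
Path Res→Out (+1); total 1.
Path Res→J5→Out (+1); total 2.
Path Res→J7→Out (+1); total 3.
Path Res→J2→Out (+1); total 4.
No residual Res→Out path; max flow = 4.
Certifying cut of size 4: {Res→J2, Res→J5, Res→J7, Res→Out}.

4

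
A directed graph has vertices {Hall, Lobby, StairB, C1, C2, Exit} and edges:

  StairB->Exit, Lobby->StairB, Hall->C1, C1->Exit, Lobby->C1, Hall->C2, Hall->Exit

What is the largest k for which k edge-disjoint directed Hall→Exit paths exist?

Assign every edge capacity 1; by Menger, the answer equals the max flow.
Path Hall→Exit (+1); total 1.
Path Hall→C1→Exit (+1); total 2.
No residual Hall→Exit path; max flow = 2.
Certifying cut of size 2: {Hall→C1, Hall→Exit}.

2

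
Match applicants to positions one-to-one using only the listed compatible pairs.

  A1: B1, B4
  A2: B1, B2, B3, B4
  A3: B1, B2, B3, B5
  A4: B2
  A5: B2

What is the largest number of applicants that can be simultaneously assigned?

Unit-capacity flow: source→left, listed edges, right→sink; max matching = max flow.
Augmenting path A1→B1 (+1); matched 1.
Augmenting path A2→B2 (+1); matched 2.
Augmenting path A3→B3 (+1); matched 3.
Augmenting path A4→B2→A2→B4 (+1); matched 4.
No augmenting path remains; maximum matching = 4.
König certificate: {A1, A2, A3, B2} is a vertex cover of size 4 (every listed pair touches it), so no matching can be larger.

4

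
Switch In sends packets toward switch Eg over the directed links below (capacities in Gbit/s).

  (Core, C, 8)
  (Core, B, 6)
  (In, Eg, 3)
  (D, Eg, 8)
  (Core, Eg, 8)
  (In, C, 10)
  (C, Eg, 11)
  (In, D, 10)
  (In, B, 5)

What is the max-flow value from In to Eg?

21

Augment In→Eg: bottleneck 3, flow now 3.
Augment In→D→Eg: bottleneck 8, flow now 11.
Augment In→C→Eg: bottleneck 10, flow now 21.
No augmenting path remains; maximum flow = 21.
In the residual graph, reachable from In: {In, D, B}.
Min-cut edges: In→C (10), In→Eg (3), D→Eg (8); capacity 10 + 3 + 8 = 21.
This cut is saturated, so no flow can exceed 21.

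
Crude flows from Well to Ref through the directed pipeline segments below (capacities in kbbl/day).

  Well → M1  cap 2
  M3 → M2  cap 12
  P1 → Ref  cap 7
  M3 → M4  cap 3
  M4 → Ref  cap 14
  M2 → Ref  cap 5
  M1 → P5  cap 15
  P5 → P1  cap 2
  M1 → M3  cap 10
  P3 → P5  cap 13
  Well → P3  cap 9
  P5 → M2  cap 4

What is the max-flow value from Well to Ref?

8

Augment Well→M1→P5→M2→Ref: bottleneck 2, flow now 2.
Augment Well→P3→P5→M2→Ref: bottleneck 2, flow now 4.
Augment Well→P3→P5→P1→Ref: bottleneck 2, flow now 6.
Augment Well→P3→P5→M1→M3→M2→Ref: bottleneck 1, flow now 7. (uses reverse residual edge)
Augment Well→P3→P5→M1→M3→M4→Ref: bottleneck 1, flow now 8. (uses reverse residual edge)
No augmenting path remains; maximum flow = 8.
In the residual graph, reachable from Well: {Well, P3, P5}.
Min-cut edges: Well→M1 (2), P5→M2 (4), P5→P1 (2); capacity 2 + 4 + 2 = 8.
This cut is saturated, so no flow can exceed 8.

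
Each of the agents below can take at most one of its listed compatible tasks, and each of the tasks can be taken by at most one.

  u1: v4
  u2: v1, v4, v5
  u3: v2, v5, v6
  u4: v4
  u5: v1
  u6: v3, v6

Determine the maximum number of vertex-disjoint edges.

5

Unit-capacity flow: source→left, listed edges, right→sink; max matching = max flow.
Augmenting path u1→v4 (+1); matched 1.
Augmenting path u2→v1 (+1); matched 2.
Augmenting path u3→v2 (+1); matched 3.
Augmenting path u6→v3 (+1); matched 4.
Augmenting path u5→v1→u2→v5 (+1); matched 5.
No augmenting path remains; maximum matching = 5.
König certificate: {u2, u3, u5, u6, v4} is a vertex cover of size 5 (every listed pair touches it), so no matching can be larger.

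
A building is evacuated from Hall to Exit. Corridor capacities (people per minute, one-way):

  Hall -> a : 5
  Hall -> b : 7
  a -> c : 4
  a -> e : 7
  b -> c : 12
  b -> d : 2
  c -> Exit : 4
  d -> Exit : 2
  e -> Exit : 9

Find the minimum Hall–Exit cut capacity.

Augment Hall→a→c→Exit: bottleneck 4, flow now 4.
Augment Hall→a→e→Exit: bottleneck 1, flow now 5.
Augment Hall→b→d→Exit: bottleneck 2, flow now 7.
Augment Hall→b→c→a→e→Exit: bottleneck 4, flow now 11. (uses reverse residual edge)
No augmenting path remains; maximum flow = 11.
By max-flow min-cut, the minimum cut capacity equals the max flow.
In the residual graph, reachable from Hall: {Hall, b, c}.
Min-cut edges: Hall→a (5), b→d (2), c→Exit (4); capacity 5 + 2 + 4 = 11.

11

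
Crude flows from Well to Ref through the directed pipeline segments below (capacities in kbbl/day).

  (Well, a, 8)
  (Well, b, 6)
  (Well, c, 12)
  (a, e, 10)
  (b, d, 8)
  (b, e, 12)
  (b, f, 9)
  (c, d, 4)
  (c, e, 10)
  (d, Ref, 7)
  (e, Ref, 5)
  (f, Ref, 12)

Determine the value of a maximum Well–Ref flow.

Augment Well→a→e→Ref: bottleneck 5, flow now 5.
Augment Well→b→d→Ref: bottleneck 6, flow now 11.
Augment Well→c→d→Ref: bottleneck 1, flow now 12.
Augment Well→c→d→b→f→Ref: bottleneck 3, flow now 15. (uses reverse residual edge)
No augmenting path remains; maximum flow = 15.
In the residual graph, reachable from Well: {Well, a, c, e}.
Min-cut edges: Well→b (6), c→d (4), e→Ref (5); capacity 6 + 4 + 5 = 15.
This cut is saturated, so no flow can exceed 15.

15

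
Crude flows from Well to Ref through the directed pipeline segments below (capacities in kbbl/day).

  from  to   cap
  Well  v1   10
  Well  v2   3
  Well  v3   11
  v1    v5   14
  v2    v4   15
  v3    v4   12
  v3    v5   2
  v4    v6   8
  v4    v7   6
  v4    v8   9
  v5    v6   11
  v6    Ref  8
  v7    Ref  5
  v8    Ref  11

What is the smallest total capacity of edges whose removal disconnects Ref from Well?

Augment Well→v1→v5→v6→Ref: bottleneck 8, flow now 8.
Augment Well→v2→v4→v7→Ref: bottleneck 3, flow now 11.
Augment Well→v3→v4→v7→Ref: bottleneck 2, flow now 13.
Augment Well→v3→v4→v8→Ref: bottleneck 9, flow now 22.
No augmenting path remains; maximum flow = 22.
By max-flow min-cut, the minimum cut capacity equals the max flow.
In the residual graph, reachable from Well: {Well, v1, v5, v6}.
Min-cut edges: Well→v2 (3), Well→v3 (11), v6→Ref (8); capacity 3 + 11 + 8 = 22.

22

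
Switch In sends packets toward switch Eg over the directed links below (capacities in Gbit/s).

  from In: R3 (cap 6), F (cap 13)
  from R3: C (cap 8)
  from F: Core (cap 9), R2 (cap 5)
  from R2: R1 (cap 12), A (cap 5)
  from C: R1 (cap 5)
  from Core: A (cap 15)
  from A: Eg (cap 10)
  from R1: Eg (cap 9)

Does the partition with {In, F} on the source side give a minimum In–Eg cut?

No — its capacity is 20, but the minimum cut has capacity 18.

Given cut capacity: 6 + 5 + 9 = 20.
Augment In→R3→C→R1→Eg: bottleneck 5, flow now 5.
Augment In→F→R2→A→Eg: bottleneck 5, flow now 10.
Augment In→F→Core→A→Eg: bottleneck 5, flow now 15.
Augment In→F→Core→A→R2→R1→Eg: bottleneck 3, flow now 18. (uses reverse residual edge)
No augmenting path remains; maximum flow = 18.
In the residual graph, reachable from In: {In, R3, C}.
Min-cut edges: In→F (13), C→R1 (5); capacity 13 + 5 = 18.
Cut capacity 20 exceeds the max flow 18, so it is not minimum.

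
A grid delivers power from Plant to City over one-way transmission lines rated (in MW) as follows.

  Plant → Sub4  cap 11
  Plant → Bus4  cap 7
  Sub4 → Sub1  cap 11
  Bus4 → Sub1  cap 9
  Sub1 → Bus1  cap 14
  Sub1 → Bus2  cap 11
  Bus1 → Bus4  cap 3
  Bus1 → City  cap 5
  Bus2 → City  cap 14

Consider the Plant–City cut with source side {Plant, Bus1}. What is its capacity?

26

Edges leaving {Plant, Bus1}: Plant→Sub4 (11), Plant→Bus4 (7), Bus1→Bus4 (3), Bus1→City (5).
Cut capacity = 11 + 7 + 3 + 5 = 26.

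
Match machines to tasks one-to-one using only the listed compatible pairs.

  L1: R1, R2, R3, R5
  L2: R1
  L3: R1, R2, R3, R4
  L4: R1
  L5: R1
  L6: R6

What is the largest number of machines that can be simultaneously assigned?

4

Unit-capacity flow: source→left, listed edges, right→sink; max matching = max flow.
Augmenting path L1→R1 (+1); matched 1.
Augmenting path L3→R2 (+1); matched 2.
Augmenting path L6→R6 (+1); matched 3.
Augmenting path L2→R1→L1→R3 (+1); matched 4.
No augmenting path remains; maximum matching = 4.
König certificate: {L1, L3, L6, R1} is a vertex cover of size 4 (every listed pair touches it), so no matching can be larger.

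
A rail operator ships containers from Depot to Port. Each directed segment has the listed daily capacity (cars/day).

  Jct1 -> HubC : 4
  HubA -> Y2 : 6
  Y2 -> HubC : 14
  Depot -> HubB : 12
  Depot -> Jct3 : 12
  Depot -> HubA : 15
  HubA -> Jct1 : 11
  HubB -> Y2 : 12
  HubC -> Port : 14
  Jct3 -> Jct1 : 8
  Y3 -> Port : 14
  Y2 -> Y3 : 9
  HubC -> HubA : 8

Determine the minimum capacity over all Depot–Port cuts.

22

Augment Depot→HubA→Y2→HubC→Port: bottleneck 6, flow now 6.
Augment Depot→HubA→Jct1→HubC→Port: bottleneck 4, flow now 10.
Augment Depot→HubB→Y2→HubC→Port: bottleneck 4, flow now 14.
Augment Depot→HubB→Y2→Y3→Port: bottleneck 8, flow now 22.
No augmenting path remains; maximum flow = 22.
By max-flow min-cut, the minimum cut capacity equals the max flow.
In the residual graph, reachable from Depot: {Depot, HubA, Jct3, Jct1}.
Min-cut edges: Depot→HubB (12), HubA→Y2 (6), Jct1→HubC (4); capacity 12 + 6 + 4 = 22.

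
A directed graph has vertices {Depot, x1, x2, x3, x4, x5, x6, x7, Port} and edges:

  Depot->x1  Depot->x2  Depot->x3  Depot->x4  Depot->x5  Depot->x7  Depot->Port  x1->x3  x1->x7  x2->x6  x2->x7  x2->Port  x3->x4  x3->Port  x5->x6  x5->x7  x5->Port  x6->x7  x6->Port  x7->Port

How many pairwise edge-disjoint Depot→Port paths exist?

5

Assign every edge capacity 1; by Menger, the answer equals the max flow.
Path Depot→Port (+1); total 1.
Path Depot→x2→Port (+1); total 2.
Path Depot→x3→Port (+1); total 3.
Path Depot→x5→Port (+1); total 4.
Path Depot→x7→Port (+1); total 5.
No residual Depot→Port path; max flow = 5.
Certifying cut of size 5: {Depot→Port, Depot→x2, Depot→x5, x3→Port, x7→Port}.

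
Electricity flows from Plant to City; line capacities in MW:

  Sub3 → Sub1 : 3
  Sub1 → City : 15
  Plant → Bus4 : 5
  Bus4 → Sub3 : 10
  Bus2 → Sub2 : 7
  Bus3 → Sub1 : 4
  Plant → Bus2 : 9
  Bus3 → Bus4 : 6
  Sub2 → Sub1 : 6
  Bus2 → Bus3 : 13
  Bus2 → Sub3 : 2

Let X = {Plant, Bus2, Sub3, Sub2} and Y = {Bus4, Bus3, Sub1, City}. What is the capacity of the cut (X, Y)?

Edges leaving {Plant, Bus2, Sub3, Sub2}: Plant→Bus4 (5), Bus2→Bus3 (13), Sub3→Sub1 (3), Sub2→Sub1 (6).
Cut capacity = 5 + 13 + 3 + 6 = 27.

27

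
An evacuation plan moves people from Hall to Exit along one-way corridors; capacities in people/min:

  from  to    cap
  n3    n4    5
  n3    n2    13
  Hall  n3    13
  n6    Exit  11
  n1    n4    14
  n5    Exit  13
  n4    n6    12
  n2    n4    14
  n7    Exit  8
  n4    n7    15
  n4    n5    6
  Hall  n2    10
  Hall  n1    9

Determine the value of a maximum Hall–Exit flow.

25

Augment Hall→n1→n4→n5→Exit: bottleneck 6, flow now 6.
Augment Hall→n1→n4→n6→Exit: bottleneck 3, flow now 9.
Augment Hall→n2→n4→n6→Exit: bottleneck 8, flow now 17.
Augment Hall→n2→n4→n7→Exit: bottleneck 2, flow now 19.
Augment Hall→n3→n4→n7→Exit: bottleneck 5, flow now 24.
Augment Hall→n3→n2→n4→n7→Exit: bottleneck 1, flow now 25.
No augmenting path remains; maximum flow = 25.
In the residual graph, reachable from Hall: {Hall, n1, n2, n3, n4, n6, n7}.
Min-cut edges: n4→n5 (6), n6→Exit (11), n7→Exit (8); capacity 6 + 11 + 8 = 25.
This cut is saturated, so no flow can exceed 25.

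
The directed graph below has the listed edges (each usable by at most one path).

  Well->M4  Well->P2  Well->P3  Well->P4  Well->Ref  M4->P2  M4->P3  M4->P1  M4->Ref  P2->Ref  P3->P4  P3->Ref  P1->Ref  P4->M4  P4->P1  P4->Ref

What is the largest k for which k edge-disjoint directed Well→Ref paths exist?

5

Assign every edge capacity 1; by Menger, the answer equals the max flow.
Path Well→Ref (+1); total 1.
Path Well→M4→Ref (+1); total 2.
Path Well→P2→Ref (+1); total 3.
Path Well→P3→Ref (+1); total 4.
Path Well→P4→Ref (+1); total 5.
No residual Well→Ref path; max flow = 5.
Certifying cut of size 5: {Well→M4, Well→P2, Well→P3, Well→P4, Well→Ref}.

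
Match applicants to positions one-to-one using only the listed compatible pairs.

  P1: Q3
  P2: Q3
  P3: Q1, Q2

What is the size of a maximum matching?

Unit-capacity flow: source→left, listed edges, right→sink; max matching = max flow.
Augmenting path P1→Q3 (+1); matched 1.
Augmenting path P3→Q1 (+1); matched 2.
No augmenting path remains; maximum matching = 2.
König certificate: {P3, Q3} is a vertex cover of size 2 (every listed pair touches it), so no matching can be larger.

2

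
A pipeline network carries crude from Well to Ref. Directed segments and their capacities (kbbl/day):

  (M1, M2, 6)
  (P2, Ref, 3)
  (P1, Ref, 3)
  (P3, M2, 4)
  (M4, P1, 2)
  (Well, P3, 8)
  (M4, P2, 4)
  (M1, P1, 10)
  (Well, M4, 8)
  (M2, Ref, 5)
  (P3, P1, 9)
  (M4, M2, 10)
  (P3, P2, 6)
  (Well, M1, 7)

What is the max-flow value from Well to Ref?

11

Augment Well→P3→P1→Ref: bottleneck 3, flow now 3.
Augment Well→P3→P2→Ref: bottleneck 3, flow now 6.
Augment Well→P3→M2→Ref: bottleneck 2, flow now 8.
Augment Well→M4→M2→Ref: bottleneck 3, flow now 11.
No augmenting path remains; maximum flow = 11.
In the residual graph, reachable from Well: {Well, P3, M4, M1, P1, P2, M2}.
Min-cut edges: P1→Ref (3), P2→Ref (3), M2→Ref (5); capacity 3 + 3 + 5 = 11.
This cut is saturated, so no flow can exceed 11.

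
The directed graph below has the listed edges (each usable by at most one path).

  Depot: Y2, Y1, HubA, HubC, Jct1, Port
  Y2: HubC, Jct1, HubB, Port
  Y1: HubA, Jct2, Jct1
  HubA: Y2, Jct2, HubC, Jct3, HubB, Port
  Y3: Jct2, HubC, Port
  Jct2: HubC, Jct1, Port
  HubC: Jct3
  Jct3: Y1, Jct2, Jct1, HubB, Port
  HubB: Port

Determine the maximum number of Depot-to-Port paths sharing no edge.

Assign every edge capacity 1; by Menger, the answer equals the max flow.
Path Depot→Port (+1); total 1.
Path Depot→Y2→Port (+1); total 2.
Path Depot→HubA→Port (+1); total 3.
Path Depot→Y1→Jct2→Port (+1); total 4.
Path Depot→HubC→Jct3→Port (+1); total 5.
No residual Depot→Port path; max flow = 5.
Certifying cut of size 5: {Depot→HubA, Depot→HubC, Depot→Port, Depot→Y1, Depot→Y2}.

5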